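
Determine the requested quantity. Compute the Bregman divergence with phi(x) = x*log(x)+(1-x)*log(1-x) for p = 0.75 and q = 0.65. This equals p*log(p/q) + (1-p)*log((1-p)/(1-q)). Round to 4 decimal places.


Bregman divergence with negative entropy generator:
D = p*log(p/q) + (1-p)*log((1-p)/(1-q)).
p = 0.75, q = 0.65.
p*log(p/q) = 0.75*log(0.75/0.65) = 0.107326.
(1-p)*log((1-p)/(1-q)) = 0.25*log(0.25/0.35) = -0.084118.
D = 0.107326 + -0.084118 = 0.0232

0.0232


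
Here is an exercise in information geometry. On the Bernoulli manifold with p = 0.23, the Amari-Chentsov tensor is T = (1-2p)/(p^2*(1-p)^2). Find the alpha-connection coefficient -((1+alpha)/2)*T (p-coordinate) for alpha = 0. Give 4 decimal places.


Skewness (Amari-Chentsov) tensor: T = (1-2p)/(p^2*(1-p)^2).
p = 0.23, 1-2p = 0.54, p^2 = 0.0529, (1-p)^2 = 0.5929.
T = 0.54/(0.0529 * 0.5929) = 17.216967.
In the p-coordinate, Gamma^(alpha) = Gamma^(0) - (alpha/2)*T with Gamma^(0) = (1/2)*g'(p) = -T/2,
so Gamma^(alpha) = -((1+alpha)/2)*T.
alpha = 0, -(1+alpha)/2 = -0.5.
Gamma = -0.5 * 17.216967 = -8.6085

-8.6085


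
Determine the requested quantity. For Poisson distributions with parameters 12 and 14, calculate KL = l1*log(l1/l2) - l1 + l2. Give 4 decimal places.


KL divergence for Poisson:
KL = l1*log(l1/l2) - l1 + l2.
l1 = 12, l2 = 14.
log(12/14) = -0.154151.
l1*log(l1/l2) = 12 * -0.154151 = -1.849808.
KL = -1.849808 - 12 + 14 = 0.1502

0.1502


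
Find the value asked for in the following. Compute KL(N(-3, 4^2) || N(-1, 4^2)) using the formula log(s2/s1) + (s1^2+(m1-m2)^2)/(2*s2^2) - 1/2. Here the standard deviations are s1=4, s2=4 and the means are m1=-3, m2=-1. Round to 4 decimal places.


KL divergence between normal distributions:
KL = log(s2/s1) + (s1^2 + (m1-m2)^2)/(2*s2^2) - 1/2.
log(4/4) = 0.0.
(4^2 + (-3--1)^2)/(2*4^2) = (16 + 4)/32 = 0.625.
KL = 0.0 + 0.625 - 0.5 = 0.1250

0.1250


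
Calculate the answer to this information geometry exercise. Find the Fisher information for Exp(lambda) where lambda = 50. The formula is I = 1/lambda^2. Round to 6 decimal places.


Fisher information for exponential: I(lambda) = 1/lambda^2.
lambda = 50, lambda^2 = 2500.
I = 1/2500 = 0.000400

0.000400


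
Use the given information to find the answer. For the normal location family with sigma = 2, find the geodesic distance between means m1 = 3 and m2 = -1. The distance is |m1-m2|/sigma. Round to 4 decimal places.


On the fixed-variance normal subfamily, geodesic distance = |m1-m2|/sigma.
|3 - -1| = 4.
sigma = 2.
d = 4/2 = 2.0000

2.0000


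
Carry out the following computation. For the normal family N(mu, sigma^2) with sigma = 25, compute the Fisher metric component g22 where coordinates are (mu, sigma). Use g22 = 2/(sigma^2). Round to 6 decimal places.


For the 2-parameter normal family, the Fisher metric has:
  g11 = 1/sigma^2, g22 = 2/sigma^2.
sigma = 25, sigma^2 = 625.
g22 = 0.003200

0.003200


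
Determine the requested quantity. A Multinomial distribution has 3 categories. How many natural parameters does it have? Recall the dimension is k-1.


Exponential family dimension calculation:
For Multinomial with k=3 categories, dim = k-1 = 2.

2


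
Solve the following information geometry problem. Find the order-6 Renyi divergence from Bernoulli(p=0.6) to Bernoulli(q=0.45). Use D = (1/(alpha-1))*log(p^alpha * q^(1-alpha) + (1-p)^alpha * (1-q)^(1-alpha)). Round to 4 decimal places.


Renyi divergence of order alpha between Bernoulli distributions:
D = (1/(alpha-1))*log(p^alpha * q^(1-alpha) + (1-p)^alpha * (1-q)^(1-alpha)).
alpha = 6, p = 0.6, q = 0.45.
p^alpha * q^(1-alpha) = 0.6^6 * 0.45^-5 = 2.528395.
(1-p)^alpha * (1-q)^(1-alpha) = 0.4^6 * 0.55^-5 = 0.081385.
sum = 2.528395 + 0.081385 = 2.60978.
D = (1/5)*log(2.60978) = 0.1919

0.1919


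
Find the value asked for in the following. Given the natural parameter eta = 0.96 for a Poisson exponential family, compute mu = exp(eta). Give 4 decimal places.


Expectation parameter for Poisson exponential family:
mu = exp(eta).
eta = 0.96.
mu = exp(0.96) = 2.6117

2.6117


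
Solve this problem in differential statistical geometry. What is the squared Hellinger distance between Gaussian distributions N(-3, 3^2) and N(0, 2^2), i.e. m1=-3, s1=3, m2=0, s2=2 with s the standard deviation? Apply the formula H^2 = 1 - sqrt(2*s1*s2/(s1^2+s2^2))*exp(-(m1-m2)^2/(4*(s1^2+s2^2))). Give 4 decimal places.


Squared Hellinger distance for Gaussians:
H^2 = 1 - sqrt(2*s1*s2/(s1^2+s2^2)) * exp(-(m1-m2)^2/(4*(s1^2+s2^2))).
s1^2 = 9, s2^2 = 4, s1^2+s2^2 = 13.
sqrt(2*3*2/(13)) = 0.960769.
(m1-m2)^2 = (-3)^2 = 9.
exp(-9/(4*13)) = exp(-0.173077) = 0.841073.
H^2 = 1 - 0.960769*0.841073 = 0.1919

0.1919


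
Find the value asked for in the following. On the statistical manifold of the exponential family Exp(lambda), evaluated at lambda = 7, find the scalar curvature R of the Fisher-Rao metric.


This family has a single free parameter, so its statistical manifold
is 1-dimensional. The Riemann curvature tensor of any 1-dimensional
Riemannian manifold vanishes identically, so R = 0.

0


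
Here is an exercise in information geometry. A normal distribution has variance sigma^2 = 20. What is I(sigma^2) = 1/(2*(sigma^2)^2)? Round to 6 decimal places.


Fisher information for variance: I(sigma^2) = 1/(2*sigma^4).
sigma^2 = 20, so sigma^4 = 400.
I = 1/(2*400) = 1/800 = 0.001250

0.001250


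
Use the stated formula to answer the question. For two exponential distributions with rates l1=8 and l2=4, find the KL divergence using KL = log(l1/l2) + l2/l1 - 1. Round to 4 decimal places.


KL divergence for exponential family:
KL = log(l1/l2) + l2/l1 - 1.
log(8/4) = 0.693147.
4/8 = 0.5.
KL = 0.693147 + 0.5 - 1 = 0.1931

0.1931


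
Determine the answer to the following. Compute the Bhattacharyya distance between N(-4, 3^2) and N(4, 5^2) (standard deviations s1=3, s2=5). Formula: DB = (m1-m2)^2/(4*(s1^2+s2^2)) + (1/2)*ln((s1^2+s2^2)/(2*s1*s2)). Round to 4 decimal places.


Bhattacharyya distance between two Gaussians:
DB = (m1-m2)^2/(4*(s1^2+s2^2)) + (1/2)*ln((s1^2+s2^2)/(2*s1*s2)).
(m1-m2)^2 = (-8)^2 = 64.
s1^2+s2^2 = 9 + 25 = 34.
term1 = 64/136 = 0.470588.
term2 = 0.5*ln(34/30.0) = 0.062582.
DB = 0.470588 + 0.062582 = 0.5332

0.5332


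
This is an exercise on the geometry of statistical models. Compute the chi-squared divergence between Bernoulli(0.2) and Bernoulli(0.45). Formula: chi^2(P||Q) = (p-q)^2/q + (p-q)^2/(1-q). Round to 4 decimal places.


Chi-squared divergence between Bernoulli distributions:
chi^2 = (p-q)^2/q + (p-q)^2/(1-q).
p = 0.2, q = 0.45, p-q = -0.25.
(p-q)^2 = 0.0625.
term1 = 0.0625/0.45 = 0.138889.
term2 = 0.0625/0.55 = 0.113636.
chi^2 = 0.138889 + 0.113636 = 0.2525

0.2525


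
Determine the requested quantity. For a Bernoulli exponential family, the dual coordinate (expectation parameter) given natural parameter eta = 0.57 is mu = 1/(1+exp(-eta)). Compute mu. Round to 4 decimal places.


Dual coordinate (expectation parameter) for Bernoulli:
mu = 1/(1+exp(-eta)).
eta = 0.57.
exp(-eta) = exp(-0.57) = 0.565525.
mu = 1/(1+0.565525) = 0.6388

0.6388


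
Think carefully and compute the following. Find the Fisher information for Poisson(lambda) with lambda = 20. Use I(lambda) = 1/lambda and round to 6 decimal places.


Fisher information for Poisson: I(lambda) = 1/lambda.
lambda = 20.
I(lambda) = 1/20 = 0.050000

0.050000


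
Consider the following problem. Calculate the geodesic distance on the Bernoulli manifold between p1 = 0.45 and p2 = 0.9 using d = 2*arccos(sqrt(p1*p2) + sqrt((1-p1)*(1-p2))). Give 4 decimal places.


Geodesic distance on Bernoulli manifold:
d(p1,p2) = 2*arccos(sqrt(p1*p2) + sqrt((1-p1)*(1-p2))).
sqrt(p1*p2) = sqrt(0.45*0.9) = 0.636396.
sqrt((1-p1)*(1-p2)) = sqrt(0.55*0.1) = 0.234521.
arg = 0.636396 + 0.234521 = 0.870917.
d = 2*arccos(0.870917) = 1.0275

1.0275


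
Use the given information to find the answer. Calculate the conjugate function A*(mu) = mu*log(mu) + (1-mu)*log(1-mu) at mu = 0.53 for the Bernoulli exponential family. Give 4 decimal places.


Legendre transform for Bernoulli:
A*(mu) = mu*log(mu) + (1-mu)*log(1-mu).
mu = 0.53, 1-mu = 0.47.
mu*log(mu) = 0.53*log(0.53) = -0.336485.
(1-mu)*log(1-mu) = 0.47*log(0.47) = -0.354861.
A* = -0.336485 + -0.354861 = -0.6913

-0.6913


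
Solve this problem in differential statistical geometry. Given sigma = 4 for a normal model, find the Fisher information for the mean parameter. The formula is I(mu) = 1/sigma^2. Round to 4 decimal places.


The Fisher information for the mean of a normal distribution is I(mu) = 1/sigma^2.
sigma = 4, so sigma^2 = 16.
I(mu) = 1/16 = 0.0625

0.0625


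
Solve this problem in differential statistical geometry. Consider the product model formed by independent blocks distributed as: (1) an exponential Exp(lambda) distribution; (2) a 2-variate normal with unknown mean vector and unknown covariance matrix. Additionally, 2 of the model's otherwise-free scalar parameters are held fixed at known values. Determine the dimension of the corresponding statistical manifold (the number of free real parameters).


The dimension of a statistical manifold equals the number of free
(independent) real parameters of the model. For a product of independent
blocks the parameter counts add.
- exponential (lambda): 1.
- 2-variate normal: 2 (mean) + 2*3/2 = 3 (symmetric covariance) = 5.
Total = 1 + 5 = 6.
2 parameter(s) fixed at known values: 6 - 2 = 4.
Dimension = 4

4


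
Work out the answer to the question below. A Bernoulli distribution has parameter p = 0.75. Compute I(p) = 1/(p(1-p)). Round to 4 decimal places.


For Bernoulli(p), Fisher information is I(p) = 1/(p*(1-p)).
p = 0.75, 1-p = 0.25.
p*(1-p) = 0.1875.
I(p) = 1/0.1875 = 5.3333

5.3333


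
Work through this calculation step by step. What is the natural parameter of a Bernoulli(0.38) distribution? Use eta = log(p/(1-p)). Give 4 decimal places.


Natural parameter for Bernoulli: eta = log(p/(1-p)).
p = 0.38, 1-p = 0.62.
p/(1-p) = 0.612903.
eta = log(0.612903) = -0.4895

-0.4895


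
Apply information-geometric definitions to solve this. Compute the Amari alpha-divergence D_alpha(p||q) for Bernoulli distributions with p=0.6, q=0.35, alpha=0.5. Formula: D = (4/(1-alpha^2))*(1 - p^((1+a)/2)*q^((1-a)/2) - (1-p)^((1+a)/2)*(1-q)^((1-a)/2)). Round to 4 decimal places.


Amari alpha-divergence:
D = (4/(1-alpha^2))*(1 - p^((1+a)/2)*q^((1-a)/2) - (1-p)^((1+a)/2)*(1-q)^((1-a)/2)).
alpha = 0.5, p = 0.6, q = 0.35.
e1 = (1+alpha)/2 = 0.75, e2 = (1-alpha)/2 = 0.25.
t1 = p^e1 * q^e2 = 0.6^0.75 * 0.35^0.25 = 0.524361.
t2 = (1-p)^e1 * (1-q)^e2 = 0.4^0.75 * 0.65^0.25 = 0.45162.
4/(1-alpha^2) = 5.333333.
D = 5.333333*(1 - 0.524361 - 0.45162) = 0.1281

0.1281


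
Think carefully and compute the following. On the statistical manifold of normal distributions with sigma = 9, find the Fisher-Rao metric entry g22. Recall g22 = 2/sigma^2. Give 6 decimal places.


For the 2-parameter normal family, the Fisher metric has:
  g11 = 1/sigma^2, g22 = 2/sigma^2.
sigma = 9, sigma^2 = 81.
g22 = 0.024691

0.024691


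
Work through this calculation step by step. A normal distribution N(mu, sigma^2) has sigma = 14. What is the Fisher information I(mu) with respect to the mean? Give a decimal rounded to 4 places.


The Fisher information for the mean of a normal distribution is I(mu) = 1/sigma^2.
sigma = 14, so sigma^2 = 196.
I(mu) = 1/196 = 0.0051

0.0051


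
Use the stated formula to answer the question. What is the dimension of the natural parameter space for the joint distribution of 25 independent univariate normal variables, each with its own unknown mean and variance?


Exponential family dimension calculation:
Each univariate normal has two natural parameters (mu/sigma^2 and -1/(2 sigma^2)).
With 25 independent components, dim = 2 * 25 = 50.

50


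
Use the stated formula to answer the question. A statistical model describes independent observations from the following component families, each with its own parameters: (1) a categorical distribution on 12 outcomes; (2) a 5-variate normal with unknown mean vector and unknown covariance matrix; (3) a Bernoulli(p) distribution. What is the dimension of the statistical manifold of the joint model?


The dimension of a statistical manifold equals the number of free
(independent) real parameters of the model. For a product of independent
blocks the parameter counts add.
- categorical on 12 outcomes (probabilities sum to 1): 12-1 = 11.
- 5-variate normal: 5 (mean) + 5*6/2 = 15 (symmetric covariance) = 20.
- Bernoulli (p): 1.
Total = 11 + 20 + 1 = 32.
Dimension = 32

32


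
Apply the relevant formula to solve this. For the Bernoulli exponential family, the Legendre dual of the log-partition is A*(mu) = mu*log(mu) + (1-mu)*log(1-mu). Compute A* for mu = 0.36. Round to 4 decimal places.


Legendre transform for Bernoulli:
A*(mu) = mu*log(mu) + (1-mu)*log(1-mu).
mu = 0.36, 1-mu = 0.64.
mu*log(mu) = 0.36*log(0.36) = -0.367794.
(1-mu)*log(1-mu) = 0.64*log(0.64) = -0.285624.
A* = -0.367794 + -0.285624 = -0.6534

-0.6534


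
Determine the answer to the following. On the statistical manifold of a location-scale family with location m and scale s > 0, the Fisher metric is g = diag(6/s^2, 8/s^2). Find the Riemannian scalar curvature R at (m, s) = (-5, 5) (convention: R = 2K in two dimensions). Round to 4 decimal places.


The metric has the form g = (A dm^2 + B ds^2)/s^2 with A = 6, B = 8.
Substitute u = sqrt(A/B)*m: g = B*(du^2 + ds^2)/s^2, i.e. B times the
Poincare upper half-plane metric, which has constant Gaussian curvature -1.
Scaling a 2D metric by a constant c divides the Gaussian curvature by c,
so K = -1/B = -1/(8) = -0.1250 everywhere (the point (m, s) = (-5, 5) is irrelevant:
the curvature is constant).
Scalar curvature in dimension 2: R = 2K = -2/(8) = -0.2500.

-0.2500


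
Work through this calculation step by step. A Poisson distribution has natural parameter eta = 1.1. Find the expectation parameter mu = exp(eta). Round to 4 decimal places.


Expectation parameter for Poisson exponential family:
mu = exp(eta).
eta = 1.1.
mu = exp(1.1) = 3.0042

3.0042


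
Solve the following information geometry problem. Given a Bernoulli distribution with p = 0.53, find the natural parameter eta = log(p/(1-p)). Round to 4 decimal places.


Natural parameter for Bernoulli: eta = log(p/(1-p)).
p = 0.53, 1-p = 0.47.
p/(1-p) = 1.12766.
eta = log(1.12766) = 0.1201

0.1201


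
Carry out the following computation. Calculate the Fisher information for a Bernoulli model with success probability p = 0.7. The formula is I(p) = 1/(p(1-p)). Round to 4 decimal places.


For Bernoulli(p), Fisher information is I(p) = 1/(p*(1-p)).
p = 0.7, 1-p = 0.3.
p*(1-p) = 0.21.
I(p) = 1/0.21 = 4.7619

4.7619


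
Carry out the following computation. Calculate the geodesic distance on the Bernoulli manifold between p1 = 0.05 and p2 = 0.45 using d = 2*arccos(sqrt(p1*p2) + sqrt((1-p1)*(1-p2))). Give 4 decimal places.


Geodesic distance on Bernoulli manifold:
d(p1,p2) = 2*arccos(sqrt(p1*p2) + sqrt((1-p1)*(1-p2))).
sqrt(p1*p2) = sqrt(0.05*0.45) = 0.15.
sqrt((1-p1)*(1-p2)) = sqrt(0.95*0.55) = 0.722842.
arg = 0.15 + 0.722842 = 0.872842.
d = 2*arccos(0.872842) = 1.0196

1.0196


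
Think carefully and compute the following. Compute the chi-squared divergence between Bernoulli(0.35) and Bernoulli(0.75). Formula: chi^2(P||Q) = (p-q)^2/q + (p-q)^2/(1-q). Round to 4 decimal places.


Chi-squared divergence between Bernoulli distributions:
chi^2 = (p-q)^2/q + (p-q)^2/(1-q).
p = 0.35, q = 0.75, p-q = -0.4.
(p-q)^2 = 0.16.
term1 = 0.16/0.75 = 0.213333.
term2 = 0.16/0.25 = 0.64.
chi^2 = 0.213333 + 0.64 = 0.8533

0.8533


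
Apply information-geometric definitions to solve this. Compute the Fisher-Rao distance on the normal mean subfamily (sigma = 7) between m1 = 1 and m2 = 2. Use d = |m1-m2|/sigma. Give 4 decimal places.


On the fixed-variance normal subfamily, geodesic distance = |m1-m2|/sigma.
|1 - 2| = 1.
sigma = 7.
d = 1/7 = 0.1429

0.1429


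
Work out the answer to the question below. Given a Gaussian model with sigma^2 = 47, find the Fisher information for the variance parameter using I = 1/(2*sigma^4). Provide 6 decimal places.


Fisher information for variance: I(sigma^2) = 1/(2*sigma^4).
sigma^2 = 47, so sigma^4 = 2209.
I = 1/(2*2209) = 1/4418 = 0.000226

0.000226


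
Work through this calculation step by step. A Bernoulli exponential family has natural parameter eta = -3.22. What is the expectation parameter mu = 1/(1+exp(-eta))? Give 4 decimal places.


Dual coordinate (expectation parameter) for Bernoulli:
mu = 1/(1+exp(-eta)).
eta = -3.22.
exp(-eta) = exp(3.22) = 25.02812.
mu = 1/(1+25.02812) = 0.0384

0.0384


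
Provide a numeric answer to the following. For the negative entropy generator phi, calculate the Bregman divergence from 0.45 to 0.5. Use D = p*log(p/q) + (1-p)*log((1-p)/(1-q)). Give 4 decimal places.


Bregman divergence with negative entropy generator:
D = p*log(p/q) + (1-p)*log((1-p)/(1-q)).
p = 0.45, q = 0.5.
p*log(p/q) = 0.45*log(0.45/0.5) = -0.047412.
(1-p)*log((1-p)/(1-q)) = 0.55*log(0.55/0.5) = 0.052421.
D = -0.047412 + 0.052421 = 0.0050

0.0050


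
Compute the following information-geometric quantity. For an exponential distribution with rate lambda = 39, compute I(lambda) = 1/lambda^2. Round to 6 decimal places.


Fisher information for exponential: I(lambda) = 1/lambda^2.
lambda = 39, lambda^2 = 1521.
I = 1/1521 = 0.000657

0.000657


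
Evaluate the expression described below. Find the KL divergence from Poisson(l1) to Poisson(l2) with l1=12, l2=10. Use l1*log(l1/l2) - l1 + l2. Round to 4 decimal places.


KL divergence for Poisson:
KL = l1*log(l1/l2) - l1 + l2.
l1 = 12, l2 = 10.
log(12/10) = 0.182322.
l1*log(l1/l2) = 12 * 0.182322 = 2.187859.
KL = 2.187859 - 12 + 10 = 0.1879

0.1879


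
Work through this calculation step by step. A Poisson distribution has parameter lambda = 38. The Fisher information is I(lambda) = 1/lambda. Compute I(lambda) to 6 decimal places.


Fisher information for Poisson: I(lambda) = 1/lambda.
lambda = 38.
I(lambda) = 1/38 = 0.026316

0.026316


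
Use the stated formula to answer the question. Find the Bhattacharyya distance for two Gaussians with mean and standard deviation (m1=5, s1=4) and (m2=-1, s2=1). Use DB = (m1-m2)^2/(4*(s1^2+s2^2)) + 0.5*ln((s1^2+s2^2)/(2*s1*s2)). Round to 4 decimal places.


Bhattacharyya distance between two Gaussians:
DB = (m1-m2)^2/(4*(s1^2+s2^2)) + (1/2)*ln((s1^2+s2^2)/(2*s1*s2)).
(m1-m2)^2 = (6)^2 = 36.
s1^2+s2^2 = 16 + 1 = 17.
term1 = 36/68 = 0.529412.
term2 = 0.5*ln(17/8.0) = 0.376886.
DB = 0.529412 + 0.376886 = 0.9063

0.9063


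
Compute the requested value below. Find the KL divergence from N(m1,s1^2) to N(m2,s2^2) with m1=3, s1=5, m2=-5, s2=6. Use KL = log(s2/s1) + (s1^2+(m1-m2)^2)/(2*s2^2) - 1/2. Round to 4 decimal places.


KL divergence between normal distributions:
KL = log(s2/s1) + (s1^2 + (m1-m2)^2)/(2*s2^2) - 1/2.
log(6/5) = 0.182322.
(5^2 + (3--5)^2)/(2*6^2) = (25 + 64)/72 = 1.236111.
KL = 0.182322 + 1.236111 - 0.5 = 0.9184

0.9184


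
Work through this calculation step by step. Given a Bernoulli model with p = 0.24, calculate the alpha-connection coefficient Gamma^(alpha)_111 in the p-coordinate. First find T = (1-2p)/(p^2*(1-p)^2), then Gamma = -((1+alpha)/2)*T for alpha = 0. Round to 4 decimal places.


Skewness (Amari-Chentsov) tensor: T = (1-2p)/(p^2*(1-p)^2).
p = 0.24, 1-2p = 0.52, p^2 = 0.0576, (1-p)^2 = 0.5776.
T = 0.52/(0.0576 * 0.5776) = 15.629809.
In the p-coordinate, Gamma^(alpha) = Gamma^(0) - (alpha/2)*T with Gamma^(0) = (1/2)*g'(p) = -T/2,
so Gamma^(alpha) = -((1+alpha)/2)*T.
alpha = 0, -(1+alpha)/2 = -0.5.
Gamma = -0.5 * 15.629809 = -7.8149

-7.8149


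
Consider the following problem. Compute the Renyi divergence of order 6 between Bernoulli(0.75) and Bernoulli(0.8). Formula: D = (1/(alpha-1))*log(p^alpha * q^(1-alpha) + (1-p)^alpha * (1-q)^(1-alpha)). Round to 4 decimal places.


Renyi divergence of order alpha between Bernoulli distributions:
D = (1/(alpha-1))*log(p^alpha * q^(1-alpha) + (1-p)^alpha * (1-q)^(1-alpha)).
alpha = 6, p = 0.75, q = 0.8.
p^alpha * q^(1-alpha) = 0.75^6 * 0.8^-5 = 0.543147.
(1-p)^alpha * (1-q)^(1-alpha) = 0.25^6 * 0.2^-5 = 0.762939.
sum = 0.543147 + 0.762939 = 1.306087.
D = (1/5)*log(1.306087) = 0.0534

0.0534


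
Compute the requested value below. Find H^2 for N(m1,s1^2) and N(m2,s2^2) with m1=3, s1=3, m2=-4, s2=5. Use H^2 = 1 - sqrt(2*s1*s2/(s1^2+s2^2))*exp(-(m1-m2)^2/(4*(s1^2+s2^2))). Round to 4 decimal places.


Squared Hellinger distance for Gaussians:
H^2 = 1 - sqrt(2*s1*s2/(s1^2+s2^2)) * exp(-(m1-m2)^2/(4*(s1^2+s2^2))).
s1^2 = 9, s2^2 = 25, s1^2+s2^2 = 34.
sqrt(2*3*5/(34)) = 0.939336.
(m1-m2)^2 = (7)^2 = 49.
exp(-49/(4*34)) = exp(-0.360294) = 0.697471.
H^2 = 1 - 0.939336*0.697471 = 0.3448

0.3448


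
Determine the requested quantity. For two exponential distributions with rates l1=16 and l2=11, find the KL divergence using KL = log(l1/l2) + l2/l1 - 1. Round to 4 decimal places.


KL divergence for exponential family:
KL = log(l1/l2) + l2/l1 - 1.
log(16/11) = 0.374693.
11/16 = 0.6875.
KL = 0.374693 + 0.6875 - 1 = 0.0622

0.0622


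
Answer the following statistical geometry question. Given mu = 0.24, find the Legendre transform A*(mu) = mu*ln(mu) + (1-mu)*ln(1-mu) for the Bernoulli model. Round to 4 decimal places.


Legendre transform for Bernoulli:
A*(mu) = mu*log(mu) + (1-mu)*log(1-mu).
mu = 0.24, 1-mu = 0.76.
mu*log(mu) = 0.24*log(0.24) = -0.342508.
(1-mu)*log(1-mu) = 0.76*log(0.76) = -0.208572.
A* = -0.342508 + -0.208572 = -0.5511

-0.5511


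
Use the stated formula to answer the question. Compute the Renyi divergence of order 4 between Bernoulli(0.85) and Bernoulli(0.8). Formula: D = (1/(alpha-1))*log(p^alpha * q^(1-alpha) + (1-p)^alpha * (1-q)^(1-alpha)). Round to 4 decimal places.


Renyi divergence of order alpha between Bernoulli distributions:
D = (1/(alpha-1))*log(p^alpha * q^(1-alpha) + (1-p)^alpha * (1-q)^(1-alpha)).
alpha = 4, p = 0.85, q = 0.8.
p^alpha * q^(1-alpha) = 0.85^4 * 0.8^-3 = 1.019543.
(1-p)^alpha * (1-q)^(1-alpha) = 0.15^4 * 0.2^-3 = 0.063281.
sum = 1.019543 + 0.063281 = 1.082825.
D = (1/3)*log(1.082825) = 0.0265

0.0265


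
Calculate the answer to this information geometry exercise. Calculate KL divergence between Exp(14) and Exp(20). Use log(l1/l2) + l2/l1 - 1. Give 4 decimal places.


KL divergence for exponential family:
KL = log(l1/l2) + l2/l1 - 1.
log(14/20) = -0.356675.
20/14 = 1.428571.
KL = -0.356675 + 1.428571 - 1 = 0.0719

0.0719


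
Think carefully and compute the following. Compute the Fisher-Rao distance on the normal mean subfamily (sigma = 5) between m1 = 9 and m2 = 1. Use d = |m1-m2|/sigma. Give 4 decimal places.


On the fixed-variance normal subfamily, geodesic distance = |m1-m2|/sigma.
|9 - 1| = 8.
sigma = 5.
d = 8/5 = 1.6000

1.6000


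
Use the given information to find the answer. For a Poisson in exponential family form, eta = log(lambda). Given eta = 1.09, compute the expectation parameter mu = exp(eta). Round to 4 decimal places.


Expectation parameter for Poisson exponential family:
mu = exp(eta).
eta = 1.09.
mu = exp(1.09) = 2.9743

2.9743


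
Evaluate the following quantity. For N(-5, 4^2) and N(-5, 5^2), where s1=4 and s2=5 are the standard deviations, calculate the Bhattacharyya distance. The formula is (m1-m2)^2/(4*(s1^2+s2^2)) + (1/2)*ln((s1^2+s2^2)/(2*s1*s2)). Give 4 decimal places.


Bhattacharyya distance between two Gaussians:
DB = (m1-m2)^2/(4*(s1^2+s2^2)) + (1/2)*ln((s1^2+s2^2)/(2*s1*s2)).
(m1-m2)^2 = (0)^2 = 0.
s1^2+s2^2 = 16 + 25 = 41.
term1 = 0/164 = 0.0.
term2 = 0.5*ln(41/40.0) = 0.012346.
DB = 0.0 + 0.012346 = 0.0123

0.0123


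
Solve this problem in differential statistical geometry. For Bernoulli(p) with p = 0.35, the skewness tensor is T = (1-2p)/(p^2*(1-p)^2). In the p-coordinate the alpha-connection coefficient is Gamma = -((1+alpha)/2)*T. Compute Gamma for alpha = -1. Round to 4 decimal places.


Skewness (Amari-Chentsov) tensor: T = (1-2p)/(p^2*(1-p)^2).
p = 0.35, 1-2p = 0.3, p^2 = 0.1225, (1-p)^2 = 0.4225.
T = 0.3/(0.1225 * 0.4225) = 5.796401.
In the p-coordinate, Gamma^(alpha) = Gamma^(0) - (alpha/2)*T with Gamma^(0) = (1/2)*g'(p) = -T/2,
so Gamma^(alpha) = -((1+alpha)/2)*T.
alpha = -1, -(1+alpha)/2 = 0.0.
Gamma = 0.0 * 5.796401 = 0.0000

0.0000


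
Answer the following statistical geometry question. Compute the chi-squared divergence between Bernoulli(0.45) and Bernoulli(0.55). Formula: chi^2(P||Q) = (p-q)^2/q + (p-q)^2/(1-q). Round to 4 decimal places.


Chi-squared divergence between Bernoulli distributions:
chi^2 = (p-q)^2/q + (p-q)^2/(1-q).
p = 0.45, q = 0.55, p-q = -0.1.
(p-q)^2 = 0.01.
term1 = 0.01/0.55 = 0.018182.
term2 = 0.01/0.45 = 0.022222.
chi^2 = 0.018182 + 0.022222 = 0.0404

0.0404


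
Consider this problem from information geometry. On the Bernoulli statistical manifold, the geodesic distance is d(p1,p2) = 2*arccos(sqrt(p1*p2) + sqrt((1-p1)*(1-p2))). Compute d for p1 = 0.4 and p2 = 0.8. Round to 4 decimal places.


Geodesic distance on Bernoulli manifold:
d(p1,p2) = 2*arccos(sqrt(p1*p2) + sqrt((1-p1)*(1-p2))).
sqrt(p1*p2) = sqrt(0.4*0.8) = 0.565685.
sqrt((1-p1)*(1-p2)) = sqrt(0.6*0.2) = 0.34641.
arg = 0.565685 + 0.34641 = 0.912096.
d = 2*arccos(0.912096) = 0.8449

0.8449


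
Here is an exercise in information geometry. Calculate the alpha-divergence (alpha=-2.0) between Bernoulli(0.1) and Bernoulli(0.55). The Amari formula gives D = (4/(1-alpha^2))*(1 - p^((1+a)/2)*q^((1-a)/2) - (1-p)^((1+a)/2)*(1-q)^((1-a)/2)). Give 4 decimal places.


Amari alpha-divergence:
D = (4/(1-alpha^2))*(1 - p^((1+a)/2)*q^((1-a)/2) - (1-p)^((1+a)/2)*(1-q)^((1-a)/2)).
alpha = -2.0, p = 0.1, q = 0.55.
e1 = (1+alpha)/2 = -0.5, e2 = (1-alpha)/2 = 1.5.
t1 = p^e1 * q^e2 = 0.1^-0.5 * 0.55^1.5 = 1.289864.
t2 = (1-p)^e1 * (1-q)^e2 = 0.9^-0.5 * 0.45^1.5 = 0.318198.
4/(1-alpha^2) = -1.333333.
D = -1.333333*(1 - 1.289864 - 0.318198) = 0.8107

0.8107


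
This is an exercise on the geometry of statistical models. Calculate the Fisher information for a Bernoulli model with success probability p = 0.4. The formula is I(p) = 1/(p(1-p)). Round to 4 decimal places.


For Bernoulli(p), Fisher information is I(p) = 1/(p*(1-p)).
p = 0.4, 1-p = 0.6.
p*(1-p) = 0.24.
I(p) = 1/0.24 = 4.1667

4.1667


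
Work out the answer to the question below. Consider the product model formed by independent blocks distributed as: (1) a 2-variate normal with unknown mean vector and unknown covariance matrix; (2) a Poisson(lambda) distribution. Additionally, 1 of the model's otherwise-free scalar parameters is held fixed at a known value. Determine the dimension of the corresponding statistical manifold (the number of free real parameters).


The dimension of a statistical manifold equals the number of free
(independent) real parameters of the model. For a product of independent
blocks the parameter counts add.
- 2-variate normal: 2 (mean) + 2*3/2 = 3 (symmetric covariance) = 5.
- Poisson (lambda): 1.
Total = 5 + 1 = 6.
1 parameter(s) fixed at known values: 6 - 1 = 5.
Dimension = 5

5


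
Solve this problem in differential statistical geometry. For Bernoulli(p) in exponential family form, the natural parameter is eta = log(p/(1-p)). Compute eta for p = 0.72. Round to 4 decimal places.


Natural parameter for Bernoulli: eta = log(p/(1-p)).
p = 0.72, 1-p = 0.28.
p/(1-p) = 2.571429.
eta = log(2.571429) = 0.9445

0.9445


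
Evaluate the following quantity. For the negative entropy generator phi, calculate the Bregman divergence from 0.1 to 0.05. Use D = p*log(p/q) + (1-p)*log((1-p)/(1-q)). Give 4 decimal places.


Bregman divergence with negative entropy generator:
D = p*log(p/q) + (1-p)*log((1-p)/(1-q)).
p = 0.1, q = 0.05.
p*log(p/q) = 0.1*log(0.1/0.05) = 0.069315.
(1-p)*log((1-p)/(1-q)) = 0.9*log(0.9/0.95) = -0.04866.
D = 0.069315 + -0.04866 = 0.0207

0.0207


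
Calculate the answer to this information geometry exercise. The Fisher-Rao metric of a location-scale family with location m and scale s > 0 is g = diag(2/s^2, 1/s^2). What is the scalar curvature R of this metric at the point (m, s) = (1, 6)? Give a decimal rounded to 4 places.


The metric has the form g = (A dm^2 + B ds^2)/s^2 with A = 2, B = 1.
Substitute u = sqrt(A/B)*m: g = B*(du^2 + ds^2)/s^2, i.e. B times the
Poincare upper half-plane metric, which has constant Gaussian curvature -1.
Scaling a 2D metric by a constant c divides the Gaussian curvature by c,
so K = -1/B = -1/(1) = -1.0000 everywhere (the point (m, s) = (1, 6) is irrelevant:
the curvature is constant).
Scalar curvature in dimension 2: R = 2K = -2/(1) = -2.0000.

-2.0000


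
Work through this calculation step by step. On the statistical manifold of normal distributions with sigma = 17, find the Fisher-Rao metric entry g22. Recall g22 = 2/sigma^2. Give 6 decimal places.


For the 2-parameter normal family, the Fisher metric has:
  g11 = 1/sigma^2, g22 = 2/sigma^2.
sigma = 17, sigma^2 = 289.
g22 = 0.006920

0.006920


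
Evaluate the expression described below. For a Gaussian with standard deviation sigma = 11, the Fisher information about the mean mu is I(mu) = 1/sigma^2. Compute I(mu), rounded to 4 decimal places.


The Fisher information for the mean of a normal distribution is I(mu) = 1/sigma^2.
sigma = 11, so sigma^2 = 121.
I(mu) = 1/121 = 0.0083

0.0083


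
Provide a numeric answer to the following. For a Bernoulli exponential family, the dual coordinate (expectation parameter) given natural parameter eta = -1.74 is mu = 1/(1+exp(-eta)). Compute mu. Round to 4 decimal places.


Dual coordinate (expectation parameter) for Bernoulli:
mu = 1/(1+exp(-eta)).
eta = -1.74.
exp(-eta) = exp(1.74) = 5.697343.
mu = 1/(1+5.697343) = 0.1493

0.1493


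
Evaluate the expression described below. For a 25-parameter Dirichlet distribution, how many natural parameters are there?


Exponential family dimension calculation:
Dirichlet with 25 components has 25 natural parameters.

25


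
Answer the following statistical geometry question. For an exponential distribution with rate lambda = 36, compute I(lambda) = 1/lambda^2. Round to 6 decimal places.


Fisher information for exponential: I(lambda) = 1/lambda^2.
lambda = 36, lambda^2 = 1296.
I = 1/1296 = 0.000772

0.000772


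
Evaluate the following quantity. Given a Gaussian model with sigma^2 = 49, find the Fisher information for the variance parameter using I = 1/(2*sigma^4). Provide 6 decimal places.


Fisher information for variance: I(sigma^2) = 1/(2*sigma^4).
sigma^2 = 49, so sigma^4 = 2401.
I = 1/(2*2401) = 1/4802 = 0.000208

0.000208


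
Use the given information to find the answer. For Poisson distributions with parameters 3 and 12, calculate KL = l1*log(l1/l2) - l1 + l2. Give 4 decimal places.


KL divergence for Poisson:
KL = l1*log(l1/l2) - l1 + l2.
l1 = 3, l2 = 12.
log(3/12) = -1.386294.
l1*log(l1/l2) = 3 * -1.386294 = -4.158883.
KL = -4.158883 - 3 + 12 = 4.8411

4.8411


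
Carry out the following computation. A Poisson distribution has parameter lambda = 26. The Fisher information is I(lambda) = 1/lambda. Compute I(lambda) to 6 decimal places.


Fisher information for Poisson: I(lambda) = 1/lambda.
lambda = 26.
I(lambda) = 1/26 = 0.038462

0.038462


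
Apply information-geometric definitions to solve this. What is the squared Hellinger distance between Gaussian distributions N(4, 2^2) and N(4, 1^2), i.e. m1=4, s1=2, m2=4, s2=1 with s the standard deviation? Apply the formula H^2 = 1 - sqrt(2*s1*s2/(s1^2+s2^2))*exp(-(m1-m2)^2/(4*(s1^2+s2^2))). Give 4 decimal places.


Squared Hellinger distance for Gaussians:
H^2 = 1 - sqrt(2*s1*s2/(s1^2+s2^2)) * exp(-(m1-m2)^2/(4*(s1^2+s2^2))).
s1^2 = 4, s2^2 = 1, s1^2+s2^2 = 5.
sqrt(2*2*1/(5)) = 0.894427.
(m1-m2)^2 = (0)^2 = 0.
exp(-0/(4*5)) = exp(0.0) = 1.0.
H^2 = 1 - 0.894427*1.0 = 0.1056

0.1056


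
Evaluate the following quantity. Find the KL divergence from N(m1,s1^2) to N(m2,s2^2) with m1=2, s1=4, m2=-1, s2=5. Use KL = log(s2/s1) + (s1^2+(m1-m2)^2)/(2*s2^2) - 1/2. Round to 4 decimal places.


KL divergence between normal distributions:
KL = log(s2/s1) + (s1^2 + (m1-m2)^2)/(2*s2^2) - 1/2.
log(5/4) = 0.223144.
(4^2 + (2--1)^2)/(2*5^2) = (16 + 9)/50 = 0.5.
KL = 0.223144 + 0.5 - 0.5 = 0.2231

0.2231


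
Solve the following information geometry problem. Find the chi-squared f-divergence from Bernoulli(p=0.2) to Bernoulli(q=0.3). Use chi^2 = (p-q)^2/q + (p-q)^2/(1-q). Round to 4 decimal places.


Chi-squared divergence between Bernoulli distributions:
chi^2 = (p-q)^2/q + (p-q)^2/(1-q).
p = 0.2, q = 0.3, p-q = -0.1.
(p-q)^2 = 0.01.
term1 = 0.01/0.3 = 0.033333.
term2 = 0.01/0.7 = 0.014286.
chi^2 = 0.033333 + 0.014286 = 0.0476

0.0476


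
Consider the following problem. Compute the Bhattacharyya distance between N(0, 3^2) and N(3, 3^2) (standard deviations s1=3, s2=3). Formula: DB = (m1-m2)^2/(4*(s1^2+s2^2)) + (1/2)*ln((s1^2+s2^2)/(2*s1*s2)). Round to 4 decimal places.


Bhattacharyya distance between two Gaussians:
DB = (m1-m2)^2/(4*(s1^2+s2^2)) + (1/2)*ln((s1^2+s2^2)/(2*s1*s2)).
(m1-m2)^2 = (-3)^2 = 9.
s1^2+s2^2 = 9 + 9 = 18.
term1 = 9/72 = 0.125.
term2 = 0.5*ln(18/18.0) = 0.0.
DB = 0.125 + 0.0 = 0.1250

0.1250


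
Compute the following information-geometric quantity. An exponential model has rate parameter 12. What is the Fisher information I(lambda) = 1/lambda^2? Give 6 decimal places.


Fisher information for exponential: I(lambda) = 1/lambda^2.
lambda = 12, lambda^2 = 144.
I = 1/144 = 0.006944

0.006944


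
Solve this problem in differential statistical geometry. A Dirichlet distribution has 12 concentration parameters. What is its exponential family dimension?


Exponential family dimension calculation:
Dirichlet with 12 components has 12 natural parameters.

12


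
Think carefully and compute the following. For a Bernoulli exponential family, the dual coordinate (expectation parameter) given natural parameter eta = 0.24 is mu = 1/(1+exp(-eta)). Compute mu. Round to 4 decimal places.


Dual coordinate (expectation parameter) for Bernoulli:
mu = 1/(1+exp(-eta)).
eta = 0.24.
exp(-eta) = exp(-0.24) = 0.786628.
mu = 1/(1+0.786628) = 0.5597

0.5597


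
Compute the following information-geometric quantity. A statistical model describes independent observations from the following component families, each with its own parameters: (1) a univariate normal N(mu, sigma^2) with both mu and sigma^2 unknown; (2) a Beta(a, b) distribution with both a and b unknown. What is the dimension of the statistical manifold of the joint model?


The dimension of a statistical manifold equals the number of free
(independent) real parameters of the model. For a product of independent
blocks the parameter counts add.
- normal (mu, sigma^2): 2.
- Beta (a, b): 2.
Total = 2 + 2 = 4.
Dimension = 4

4


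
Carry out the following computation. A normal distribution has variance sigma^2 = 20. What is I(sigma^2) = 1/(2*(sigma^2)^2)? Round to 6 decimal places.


Fisher information for variance: I(sigma^2) = 1/(2*sigma^4).
sigma^2 = 20, so sigma^4 = 400.
I = 1/(2*400) = 1/800 = 0.001250

0.001250


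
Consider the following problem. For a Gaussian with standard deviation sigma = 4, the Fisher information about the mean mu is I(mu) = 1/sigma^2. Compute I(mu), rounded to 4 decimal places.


The Fisher information for the mean of a normal distribution is I(mu) = 1/sigma^2.
sigma = 4, so sigma^2 = 16.
I(mu) = 1/16 = 0.0625

0.0625


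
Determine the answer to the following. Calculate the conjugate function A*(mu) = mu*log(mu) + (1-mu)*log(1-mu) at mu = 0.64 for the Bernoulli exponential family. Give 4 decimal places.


Legendre transform for Bernoulli:
A*(mu) = mu*log(mu) + (1-mu)*log(1-mu).
mu = 0.64, 1-mu = 0.36.
mu*log(mu) = 0.64*log(0.64) = -0.285624.
(1-mu)*log(1-mu) = 0.36*log(0.36) = -0.367794.
A* = -0.285624 + -0.367794 = -0.6534

-0.6534


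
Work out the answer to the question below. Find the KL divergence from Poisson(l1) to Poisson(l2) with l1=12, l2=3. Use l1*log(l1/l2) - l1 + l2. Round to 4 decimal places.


KL divergence for Poisson:
KL = l1*log(l1/l2) - l1 + l2.
l1 = 12, l2 = 3.
log(12/3) = 1.386294.
l1*log(l1/l2) = 12 * 1.386294 = 16.635532.
KL = 16.635532 - 12 + 3 = 7.6355

7.6355


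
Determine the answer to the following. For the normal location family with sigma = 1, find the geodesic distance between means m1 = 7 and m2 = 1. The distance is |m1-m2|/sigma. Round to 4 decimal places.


On the fixed-variance normal subfamily, geodesic distance = |m1-m2|/sigma.
|7 - 1| = 6.
sigma = 1.
d = 6/1 = 6.0000

6.0000


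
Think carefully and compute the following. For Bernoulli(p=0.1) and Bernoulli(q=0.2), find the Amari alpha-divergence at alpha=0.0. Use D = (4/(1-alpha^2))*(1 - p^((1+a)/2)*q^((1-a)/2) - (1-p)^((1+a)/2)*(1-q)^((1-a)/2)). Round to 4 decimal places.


Amari alpha-divergence:
D = (4/(1-alpha^2))*(1 - p^((1+a)/2)*q^((1-a)/2) - (1-p)^((1+a)/2)*(1-q)^((1-a)/2)).
alpha = 0.0, p = 0.1, q = 0.2.
e1 = (1+alpha)/2 = 0.5, e2 = (1-alpha)/2 = 0.5.
t1 = p^e1 * q^e2 = 0.1^0.5 * 0.2^0.5 = 0.141421.
t2 = (1-p)^e1 * (1-q)^e2 = 0.9^0.5 * 0.8^0.5 = 0.848528.
4/(1-alpha^2) = 4.0.
D = 4.0*(1 - 0.141421 - 0.848528) = 0.0402

0.0402


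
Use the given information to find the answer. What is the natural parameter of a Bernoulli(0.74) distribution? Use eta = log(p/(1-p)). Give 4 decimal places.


Natural parameter for Bernoulli: eta = log(p/(1-p)).
p = 0.74, 1-p = 0.26.
p/(1-p) = 2.846154.
eta = log(2.846154) = 1.0460

1.0460


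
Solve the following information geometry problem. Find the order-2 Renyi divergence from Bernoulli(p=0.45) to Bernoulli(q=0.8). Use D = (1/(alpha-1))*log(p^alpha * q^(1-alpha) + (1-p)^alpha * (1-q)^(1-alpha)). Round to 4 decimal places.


Renyi divergence of order alpha between Bernoulli distributions:
D = (1/(alpha-1))*log(p^alpha * q^(1-alpha) + (1-p)^alpha * (1-q)^(1-alpha)).
alpha = 2, p = 0.45, q = 0.8.
p^alpha * q^(1-alpha) = 0.45^2 * 0.8^-1 = 0.253125.
(1-p)^alpha * (1-q)^(1-alpha) = 0.55^2 * 0.2^-1 = 1.5125.
sum = 0.253125 + 1.5125 = 1.765625.
D = (1/1)*log(1.765625) = 0.5685

0.5685


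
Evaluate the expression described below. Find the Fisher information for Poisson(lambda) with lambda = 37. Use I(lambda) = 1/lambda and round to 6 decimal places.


Fisher information for Poisson: I(lambda) = 1/lambda.
lambda = 37.
I(lambda) = 1/37 = 0.027027

0.027027


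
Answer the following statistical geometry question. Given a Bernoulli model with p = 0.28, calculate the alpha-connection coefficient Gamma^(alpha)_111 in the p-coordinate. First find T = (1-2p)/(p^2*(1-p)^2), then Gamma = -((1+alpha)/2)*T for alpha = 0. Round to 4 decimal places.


Skewness (Amari-Chentsov) tensor: T = (1-2p)/(p^2*(1-p)^2).
p = 0.28, 1-2p = 0.44, p^2 = 0.0784, (1-p)^2 = 0.5184.
T = 0.44/(0.0784 * 0.5184) = 10.82609.
In the p-coordinate, Gamma^(alpha) = Gamma^(0) - (alpha/2)*T with Gamma^(0) = (1/2)*g'(p) = -T/2,
so Gamma^(alpha) = -((1+alpha)/2)*T.
alpha = 0, -(1+alpha)/2 = -0.5.
Gamma = -0.5 * 10.82609 = -5.4130

-5.4130


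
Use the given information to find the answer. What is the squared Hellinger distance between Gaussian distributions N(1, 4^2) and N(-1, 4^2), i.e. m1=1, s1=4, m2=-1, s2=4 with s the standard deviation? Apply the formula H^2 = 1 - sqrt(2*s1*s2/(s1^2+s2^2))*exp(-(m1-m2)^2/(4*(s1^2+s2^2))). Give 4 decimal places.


Squared Hellinger distance for Gaussians:
H^2 = 1 - sqrt(2*s1*s2/(s1^2+s2^2)) * exp(-(m1-m2)^2/(4*(s1^2+s2^2))).
s1^2 = 16, s2^2 = 16, s1^2+s2^2 = 32.
sqrt(2*4*4/(32)) = 1.0.
(m1-m2)^2 = (2)^2 = 4.
exp(-4/(4*32)) = exp(-0.03125) = 0.969233.
H^2 = 1 - 1.0*0.969233 = 0.0308

0.0308


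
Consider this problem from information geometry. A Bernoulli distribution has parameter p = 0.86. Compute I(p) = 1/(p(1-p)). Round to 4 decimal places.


For Bernoulli(p), Fisher information is I(p) = 1/(p*(1-p)).
p = 0.86, 1-p = 0.14.
p*(1-p) = 0.1204.
I(p) = 1/0.1204 = 8.3056

8.3056
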